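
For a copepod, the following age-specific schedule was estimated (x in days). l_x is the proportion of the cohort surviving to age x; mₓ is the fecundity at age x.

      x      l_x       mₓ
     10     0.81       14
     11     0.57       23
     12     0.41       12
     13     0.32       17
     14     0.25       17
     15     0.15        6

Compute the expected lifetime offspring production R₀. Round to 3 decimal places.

39.960

R₀ = Σ l_x mₓ:
  age 10: 0.81 × 14 = 11.3400
  age 11: 0.57 × 23 = 13.1100
  age 12: 0.41 × 12 = 4.9200
  age 13: 0.32 × 17 = 5.4400
  age 14: 0.25 × 17 = 4.2500
  age 15: 0.15 × 6 = 0.9000
R₀ = 11.3400 + 13.1100 + 4.9200 + 5.4400 + 4.2500 + 0.9000 = 39.9600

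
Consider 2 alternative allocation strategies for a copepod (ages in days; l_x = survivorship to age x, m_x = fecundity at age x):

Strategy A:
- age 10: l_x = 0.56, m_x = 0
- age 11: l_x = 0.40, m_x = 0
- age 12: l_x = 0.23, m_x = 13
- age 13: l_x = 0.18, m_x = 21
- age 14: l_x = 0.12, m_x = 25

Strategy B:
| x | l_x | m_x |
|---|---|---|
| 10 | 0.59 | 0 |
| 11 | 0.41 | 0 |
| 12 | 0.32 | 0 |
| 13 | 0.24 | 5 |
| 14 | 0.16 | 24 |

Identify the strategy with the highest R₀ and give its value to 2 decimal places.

9.77

Strategy A: R₀ = 0.56×0 + 0.40×0 + 0.23×13 + 0.18×21 + 0.12×25 = 9.7700
Strategy B: R₀ = 0.59×0 + 0.41×0 + 0.32×0 + 0.24×5 + 0.16×24 = 5.0400
Highest R₀: strategy A with 9.7700.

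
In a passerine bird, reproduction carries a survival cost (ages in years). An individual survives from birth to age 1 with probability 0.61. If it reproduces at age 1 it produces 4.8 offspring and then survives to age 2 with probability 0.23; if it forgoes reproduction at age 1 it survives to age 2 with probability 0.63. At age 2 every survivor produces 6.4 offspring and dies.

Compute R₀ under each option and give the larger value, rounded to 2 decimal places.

3.83

breed at age 1: R₀ = 0.61 × (4.8 + 0.23 × 6.4) = 0.61 × 6.2720 = 3.8259
delay to age 2: R₀ = 0.61 × (0.63 × 6.4) = 0.61 × 4.0320 = 2.4595
Higher: breed at age 1 (3.8259).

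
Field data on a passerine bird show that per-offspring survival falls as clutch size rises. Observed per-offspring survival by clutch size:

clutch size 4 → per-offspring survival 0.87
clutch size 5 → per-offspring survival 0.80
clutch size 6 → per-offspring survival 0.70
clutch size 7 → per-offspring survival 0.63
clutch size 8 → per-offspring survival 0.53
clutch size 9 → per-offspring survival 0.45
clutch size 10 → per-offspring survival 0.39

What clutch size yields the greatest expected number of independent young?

Expected independent young = c × s(c):
  c=4: 4 × 0.87 = 3.480
  c=5: 5 × 0.80 = 4.000
  c=6: 6 × 0.70 = 4.200
  c=7: 7 × 0.63 = 4.410
  c=8: 8 × 0.53 = 4.240
  c=9: 9 × 0.45 = 4.050
  c=10: 10 × 0.39 = 3.900
Maximum at c = 7 (4.410 independent young).

7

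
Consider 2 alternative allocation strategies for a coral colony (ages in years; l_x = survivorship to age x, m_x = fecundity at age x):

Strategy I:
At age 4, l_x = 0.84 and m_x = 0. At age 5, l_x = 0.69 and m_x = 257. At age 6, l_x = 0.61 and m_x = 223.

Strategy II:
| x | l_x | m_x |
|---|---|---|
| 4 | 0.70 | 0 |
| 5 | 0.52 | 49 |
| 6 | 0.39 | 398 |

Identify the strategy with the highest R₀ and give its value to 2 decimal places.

Strategy I: R₀ = 0.84×0 + 0.69×257 + 0.61×223 = 313.3600
Strategy II: R₀ = 0.70×0 + 0.52×49 + 0.39×398 = 180.7000
Highest R₀: strategy I with 313.3600.

313.36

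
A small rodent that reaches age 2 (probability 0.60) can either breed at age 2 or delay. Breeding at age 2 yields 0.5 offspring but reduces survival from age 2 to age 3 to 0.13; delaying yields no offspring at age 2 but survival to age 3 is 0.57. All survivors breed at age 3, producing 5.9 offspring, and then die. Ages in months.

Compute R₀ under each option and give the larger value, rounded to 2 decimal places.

2.02

breed at age 2: R₀ = 0.60 × (0.5 + 0.13 × 5.9) = 0.60 × 1.2670 = 0.7602
delay to age 3: R₀ = 0.60 × (0.57 × 5.9) = 0.60 × 3.3630 = 2.0178
Higher: delay to age 3 (2.0178).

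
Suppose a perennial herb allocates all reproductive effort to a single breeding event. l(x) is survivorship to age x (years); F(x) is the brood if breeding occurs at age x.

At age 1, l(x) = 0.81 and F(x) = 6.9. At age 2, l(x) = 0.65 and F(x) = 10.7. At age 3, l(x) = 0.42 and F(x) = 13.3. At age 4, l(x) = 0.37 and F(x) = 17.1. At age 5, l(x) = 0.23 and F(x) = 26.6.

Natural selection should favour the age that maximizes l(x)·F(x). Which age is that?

2

Expected offspring if breeding at age x = l(x) × F(x):
  age 1: 0.81 × 6.9 = 5.589
  age 2: 0.65 × 10.7 = 6.955
  age 3: 0.42 × 13.3 = 5.586
  age 4: 0.37 × 17.1 = 6.327
  age 5: 0.23 × 26.6 = 6.118
Maximum at age 2 (6.955).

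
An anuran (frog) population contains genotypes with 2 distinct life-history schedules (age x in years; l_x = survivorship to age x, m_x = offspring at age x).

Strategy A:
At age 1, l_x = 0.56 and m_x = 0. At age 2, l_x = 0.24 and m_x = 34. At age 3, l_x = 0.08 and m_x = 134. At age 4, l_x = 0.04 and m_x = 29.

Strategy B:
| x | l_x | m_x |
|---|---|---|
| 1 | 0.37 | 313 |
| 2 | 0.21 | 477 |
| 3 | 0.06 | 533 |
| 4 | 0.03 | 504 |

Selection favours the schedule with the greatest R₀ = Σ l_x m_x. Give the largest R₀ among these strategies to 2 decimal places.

263.08

Strategy A: R₀ = 0.56×0 + 0.24×34 + 0.08×134 + 0.04×29 = 20.0400
Strategy B: R₀ = 0.37×313 + 0.21×477 + 0.06×533 + 0.03×504 = 263.0800
Highest R₀: strategy B with 263.0800.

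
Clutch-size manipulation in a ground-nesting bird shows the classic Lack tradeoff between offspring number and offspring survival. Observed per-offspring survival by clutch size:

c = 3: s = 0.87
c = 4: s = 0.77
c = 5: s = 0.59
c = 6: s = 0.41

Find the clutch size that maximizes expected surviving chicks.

4

Expected surviving chicks = c × s(c):
  c=3: 3 × 0.87 = 2.610
  c=4: 4 × 0.77 = 3.080
  c=5: 5 × 0.59 = 2.950
  c=6: 6 × 0.41 = 2.460
Maximum at c = 4 (3.080 surviving chicks).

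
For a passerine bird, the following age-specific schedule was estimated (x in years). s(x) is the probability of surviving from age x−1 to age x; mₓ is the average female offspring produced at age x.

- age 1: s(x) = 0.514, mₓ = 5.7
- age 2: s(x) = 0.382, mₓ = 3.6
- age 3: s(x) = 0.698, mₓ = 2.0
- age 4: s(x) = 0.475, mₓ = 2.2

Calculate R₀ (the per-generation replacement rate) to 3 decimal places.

4.054

Survivorship from birth: l_x = s_1·s_2·…·s_x.
  l_1 = 0.51400
  l_2 = 0.19635
  l_3 = 0.13705
  l_4 = 0.06510
R₀ = Σ l_x mₓ:
  age 1: 0.51400 × 5.7 = 2.9298
  age 2: 0.19635 × 3.6 = 0.7069
  age 3: 0.13705 × 2.0 = 0.2741
  age 4: 0.06510 × 2.2 = 0.1432
R₀ = 2.9298 + 0.7069 + 0.2741 + 0.1432 = 4.0540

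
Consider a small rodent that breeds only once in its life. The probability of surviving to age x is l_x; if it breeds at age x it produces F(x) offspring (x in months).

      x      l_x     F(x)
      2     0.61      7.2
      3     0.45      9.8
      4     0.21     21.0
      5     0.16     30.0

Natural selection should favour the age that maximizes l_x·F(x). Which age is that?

5

Expected offspring if breeding at age x = l_x × F(x):
  age 2: 0.61 × 7.2 = 4.392
  age 3: 0.45 × 9.8 = 4.410
  age 4: 0.21 × 21.0 = 4.410
  age 5: 0.16 × 30.0 = 4.800
Maximum at age 5 (4.800).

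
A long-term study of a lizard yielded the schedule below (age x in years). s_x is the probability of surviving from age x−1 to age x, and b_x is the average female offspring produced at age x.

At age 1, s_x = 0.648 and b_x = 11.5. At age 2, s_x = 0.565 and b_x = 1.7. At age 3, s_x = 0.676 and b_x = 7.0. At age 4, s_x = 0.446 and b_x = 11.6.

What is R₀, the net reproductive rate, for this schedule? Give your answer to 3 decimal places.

11.087

Survivorship from birth: l_x = s_1·s_2·…·s_x.
  l_1 = 0.64800
  l_2 = 0.36612
  l_3 = 0.24750
  l_4 = 0.11038
R₀ = Σ l_x b_x:
  age 1: 0.64800 × 11.5 = 7.4520
  age 2: 0.36612 × 1.7 = 0.6224
  age 3: 0.24750 × 7.0 = 1.7325
  age 4: 0.11038 × 11.6 = 1.2804
R₀ = 7.4520 + 0.6224 + 1.7325 + 1.2804 = 11.0873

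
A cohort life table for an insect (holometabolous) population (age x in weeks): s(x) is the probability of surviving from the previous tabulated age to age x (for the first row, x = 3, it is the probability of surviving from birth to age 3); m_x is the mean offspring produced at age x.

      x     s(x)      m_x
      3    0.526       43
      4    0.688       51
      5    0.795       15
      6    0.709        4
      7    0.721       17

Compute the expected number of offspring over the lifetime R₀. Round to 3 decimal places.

Survivorship from birth: l_x = s_3·s_4·…·s_x.
  l_3 = 0.52600
  l_4 = 0.36189
  l_5 = 0.28770
  l_6 = 0.20398
  l_7 = 0.14707
R₀ = Σ l_x m_x:
  age 3: 0.52600 × 43 = 22.6180
  age 4: 0.36189 × 51 = 18.4564
  age 5: 0.28770 × 15 = 4.3155
  age 6: 0.20398 × 4 = 0.8159
  age 7: 0.14707 × 17 = 2.5002
R₀ = 22.6180 + 18.4564 + 4.3155 + 0.8159 + 2.5002 = 48.7060

48.706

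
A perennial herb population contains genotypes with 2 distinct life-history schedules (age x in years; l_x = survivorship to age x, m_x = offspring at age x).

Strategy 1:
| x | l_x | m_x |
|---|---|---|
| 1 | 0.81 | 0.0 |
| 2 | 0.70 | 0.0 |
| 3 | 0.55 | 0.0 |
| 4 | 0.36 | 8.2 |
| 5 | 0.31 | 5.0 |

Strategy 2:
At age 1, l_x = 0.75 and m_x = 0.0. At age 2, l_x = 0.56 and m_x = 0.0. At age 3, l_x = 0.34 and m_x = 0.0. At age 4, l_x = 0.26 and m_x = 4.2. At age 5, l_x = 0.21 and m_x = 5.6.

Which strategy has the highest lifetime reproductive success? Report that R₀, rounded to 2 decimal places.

Strategy 1: R₀ = 0.81×0.0 + 0.70×0.0 + 0.55×0.0 + 0.36×8.2 + 0.31×5.0 = 4.5020
Strategy 2: R₀ = 0.75×0.0 + 0.56×0.0 + 0.34×0.0 + 0.26×4.2 + 0.21×5.6 = 2.2680
Highest R₀: strategy 1 with 4.5020.

4.50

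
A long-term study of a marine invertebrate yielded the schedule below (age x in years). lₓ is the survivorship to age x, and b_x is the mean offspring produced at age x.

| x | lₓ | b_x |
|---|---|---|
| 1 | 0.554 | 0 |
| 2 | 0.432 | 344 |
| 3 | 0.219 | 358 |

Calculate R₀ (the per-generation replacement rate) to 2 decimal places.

227.01

R₀ = Σ lₓ b_x:
  age 1: 0.554 × 0 = 0.0000
  age 2: 0.432 × 344 = 148.6080
  age 3: 0.219 × 358 = 78.4020
R₀ = 0.0000 + 148.6080 + 78.4020 = 227.0100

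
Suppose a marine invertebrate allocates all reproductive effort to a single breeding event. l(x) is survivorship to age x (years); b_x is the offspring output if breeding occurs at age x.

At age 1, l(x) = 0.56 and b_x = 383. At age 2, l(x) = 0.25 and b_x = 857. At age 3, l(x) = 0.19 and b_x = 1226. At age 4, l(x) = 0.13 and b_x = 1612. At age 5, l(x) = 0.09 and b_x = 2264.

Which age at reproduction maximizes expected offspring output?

3

Expected offspring if breeding at age x = l(x) × b_x:
  age 1: 0.56 × 383 = 214.480
  age 2: 0.25 × 857 = 214.250
  age 3: 0.19 × 1226 = 232.940
  age 4: 0.13 × 1612 = 209.560
  age 5: 0.09 × 2264 = 203.760
Maximum at age 3 (232.940).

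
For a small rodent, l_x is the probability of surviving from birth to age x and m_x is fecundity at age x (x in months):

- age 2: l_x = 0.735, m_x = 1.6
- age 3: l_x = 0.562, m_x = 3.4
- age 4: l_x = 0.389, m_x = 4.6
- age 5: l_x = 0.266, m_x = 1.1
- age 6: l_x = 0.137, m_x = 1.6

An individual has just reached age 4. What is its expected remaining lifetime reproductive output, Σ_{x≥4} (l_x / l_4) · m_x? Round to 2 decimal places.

5.92

l_4 = 0.389. Conditional survival from age 4 to x is l_x / l_4.
  x=4: (0.389/0.389) × 4.6 = 4.6000
  x=5: (0.266/0.389) × 1.1 = 0.7522
  x=6: (0.137/0.389) × 1.6 = 0.5635
Sum = 4.6000 + 0.7522 + 0.5635 = 5.9157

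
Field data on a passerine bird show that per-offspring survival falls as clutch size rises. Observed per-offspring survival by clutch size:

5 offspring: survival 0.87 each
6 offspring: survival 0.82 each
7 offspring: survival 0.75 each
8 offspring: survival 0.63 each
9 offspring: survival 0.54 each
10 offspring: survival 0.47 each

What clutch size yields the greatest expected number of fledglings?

Expected fledglings = c × s(c):
  c=5: 5 × 0.87 = 4.350
  c=6: 6 × 0.82 = 4.920
  c=7: 7 × 0.75 = 5.250
  c=8: 8 × 0.63 = 5.040
  c=9: 9 × 0.54 = 4.860
  c=10: 10 × 0.47 = 4.700
Maximum at c = 7 (5.250 fledglings).

7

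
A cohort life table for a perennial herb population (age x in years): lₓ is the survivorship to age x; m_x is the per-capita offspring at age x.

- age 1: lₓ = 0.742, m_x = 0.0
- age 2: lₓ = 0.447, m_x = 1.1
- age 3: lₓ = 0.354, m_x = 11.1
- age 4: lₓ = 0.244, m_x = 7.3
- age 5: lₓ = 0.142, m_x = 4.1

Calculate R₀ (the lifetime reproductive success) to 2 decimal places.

R₀ = Σ lₓ m_x:
  age 1: 0.742 × 0.0 = 0.0000
  age 2: 0.447 × 1.1 = 0.4917
  age 3: 0.354 × 11.1 = 3.9294
  age 4: 0.244 × 7.3 = 1.7812
  age 5: 0.142 × 4.1 = 0.5822
R₀ = 0.0000 + 0.4917 + 3.9294 + 1.7812 + 0.5822 = 6.7845

6.78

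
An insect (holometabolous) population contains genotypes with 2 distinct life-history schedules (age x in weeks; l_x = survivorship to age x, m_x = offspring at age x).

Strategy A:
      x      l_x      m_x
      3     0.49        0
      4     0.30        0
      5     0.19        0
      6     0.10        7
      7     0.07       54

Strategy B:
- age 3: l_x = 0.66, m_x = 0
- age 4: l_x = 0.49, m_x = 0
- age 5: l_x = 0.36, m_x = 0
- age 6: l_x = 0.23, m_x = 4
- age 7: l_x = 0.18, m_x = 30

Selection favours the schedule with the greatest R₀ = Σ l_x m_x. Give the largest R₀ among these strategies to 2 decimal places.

Strategy A: R₀ = 0.49×0 + 0.30×0 + 0.19×0 + 0.10×7 + 0.07×54 = 4.4800
Strategy B: R₀ = 0.66×0 + 0.49×0 + 0.36×0 + 0.23×4 + 0.18×30 = 6.3200
Highest R₀: strategy B with 6.3200.

6.32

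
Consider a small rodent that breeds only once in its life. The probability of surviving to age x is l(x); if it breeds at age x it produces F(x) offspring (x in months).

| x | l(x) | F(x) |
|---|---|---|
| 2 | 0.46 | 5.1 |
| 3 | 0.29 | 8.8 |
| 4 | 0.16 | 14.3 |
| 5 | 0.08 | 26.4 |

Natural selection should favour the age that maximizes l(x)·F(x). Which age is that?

3

Expected offspring if breeding at age x = l(x) × F(x):
  age 2: 0.46 × 5.1 = 2.346
  age 3: 0.29 × 8.8 = 2.552
  age 4: 0.16 × 14.3 = 2.288
  age 5: 0.08 × 26.4 = 2.112
Maximum at age 3 (2.552).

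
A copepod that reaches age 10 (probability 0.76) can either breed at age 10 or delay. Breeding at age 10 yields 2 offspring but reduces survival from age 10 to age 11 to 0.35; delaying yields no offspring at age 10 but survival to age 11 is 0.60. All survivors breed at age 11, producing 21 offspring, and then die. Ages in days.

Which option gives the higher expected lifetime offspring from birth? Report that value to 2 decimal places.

9.58

breed at age 10: R₀ = 0.76 × (2 + 0.35 × 21) = 0.76 × 9.3500 = 7.1060
delay to age 11: R₀ = 0.76 × (0.60 × 21) = 0.76 × 12.6000 = 9.5760
Higher: delay to age 11 (9.5760).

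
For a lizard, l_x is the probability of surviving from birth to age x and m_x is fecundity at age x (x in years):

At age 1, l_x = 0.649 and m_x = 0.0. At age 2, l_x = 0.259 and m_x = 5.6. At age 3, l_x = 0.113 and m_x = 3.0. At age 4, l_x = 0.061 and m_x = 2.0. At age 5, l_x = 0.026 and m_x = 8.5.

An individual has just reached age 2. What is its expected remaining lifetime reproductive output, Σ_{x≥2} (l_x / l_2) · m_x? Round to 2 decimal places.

8.23

l_2 = 0.259. Conditional survival from age 2 to x is l_x / l_2.
  x=2: (0.259/0.259) × 5.6 = 5.6000
  x=3: (0.113/0.259) × 3.0 = 1.3089
  x=4: (0.061/0.259) × 2.0 = 0.4710
  x=5: (0.026/0.259) × 8.5 = 0.8533
Sum = 5.6000 + 1.3089 + 0.4710 + 0.8533 = 8.2332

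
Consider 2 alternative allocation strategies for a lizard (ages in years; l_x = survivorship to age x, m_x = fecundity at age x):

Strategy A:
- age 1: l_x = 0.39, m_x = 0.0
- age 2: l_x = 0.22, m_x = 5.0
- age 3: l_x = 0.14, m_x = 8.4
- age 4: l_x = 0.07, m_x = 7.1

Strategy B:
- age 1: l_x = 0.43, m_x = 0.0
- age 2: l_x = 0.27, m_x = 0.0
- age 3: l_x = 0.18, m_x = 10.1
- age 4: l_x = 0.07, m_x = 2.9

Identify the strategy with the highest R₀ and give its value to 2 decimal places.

2.77

Strategy A: R₀ = 0.39×0.0 + 0.22×5.0 + 0.14×8.4 + 0.07×7.1 = 2.7730
Strategy B: R₀ = 0.43×0.0 + 0.27×0.0 + 0.18×10.1 + 0.07×2.9 = 2.0210
Highest R₀: strategy A with 2.7730.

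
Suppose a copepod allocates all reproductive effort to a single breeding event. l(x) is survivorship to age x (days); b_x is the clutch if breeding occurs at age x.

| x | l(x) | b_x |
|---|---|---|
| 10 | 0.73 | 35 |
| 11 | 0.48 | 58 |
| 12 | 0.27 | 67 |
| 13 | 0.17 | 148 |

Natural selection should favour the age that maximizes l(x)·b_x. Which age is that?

Expected offspring if breeding at age x = l(x) × b_x:
  age 10: 0.73 × 35 = 25.550
  age 11: 0.48 × 58 = 27.840
  age 12: 0.27 × 67 = 18.090
  age 13: 0.17 × 148 = 25.160
Maximum at age 11 (27.840).

11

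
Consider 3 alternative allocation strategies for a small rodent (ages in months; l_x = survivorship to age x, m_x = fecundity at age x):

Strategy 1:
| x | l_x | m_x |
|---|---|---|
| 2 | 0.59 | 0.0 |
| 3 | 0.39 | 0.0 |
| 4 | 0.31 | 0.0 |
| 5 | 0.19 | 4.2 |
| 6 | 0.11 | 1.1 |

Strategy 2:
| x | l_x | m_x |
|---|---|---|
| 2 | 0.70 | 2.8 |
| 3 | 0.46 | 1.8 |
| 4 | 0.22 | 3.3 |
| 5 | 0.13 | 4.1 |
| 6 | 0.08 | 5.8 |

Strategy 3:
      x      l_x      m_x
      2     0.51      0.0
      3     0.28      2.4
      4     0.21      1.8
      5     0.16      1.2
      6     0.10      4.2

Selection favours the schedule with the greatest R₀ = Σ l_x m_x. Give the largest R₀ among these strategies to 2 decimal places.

Strategy 1: R₀ = 0.59×0.0 + 0.39×0.0 + 0.31×0.0 + 0.19×4.2 + 0.11×1.1 = 0.9190
Strategy 2: R₀ = 0.70×2.8 + 0.46×1.8 + 0.22×3.3 + 0.13×4.1 + 0.08×5.8 = 4.5110
Strategy 3: R₀ = 0.51×0.0 + 0.28×2.4 + 0.21×1.8 + 0.16×1.2 + 0.10×4.2 = 1.6620
Highest R₀: strategy 2 with 4.5110.

4.51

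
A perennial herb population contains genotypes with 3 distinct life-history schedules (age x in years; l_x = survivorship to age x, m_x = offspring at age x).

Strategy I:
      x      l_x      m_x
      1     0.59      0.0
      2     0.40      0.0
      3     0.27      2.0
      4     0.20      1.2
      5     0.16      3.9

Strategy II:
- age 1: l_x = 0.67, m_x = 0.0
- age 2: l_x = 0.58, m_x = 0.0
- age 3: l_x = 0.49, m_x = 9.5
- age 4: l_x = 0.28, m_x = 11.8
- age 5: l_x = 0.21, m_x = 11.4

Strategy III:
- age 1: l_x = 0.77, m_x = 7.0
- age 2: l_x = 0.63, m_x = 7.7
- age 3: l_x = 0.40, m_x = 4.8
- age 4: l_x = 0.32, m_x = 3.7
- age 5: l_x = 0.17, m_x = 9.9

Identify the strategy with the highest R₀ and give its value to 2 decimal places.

Strategy I: R₀ = 0.59×0.0 + 0.40×0.0 + 0.27×2.0 + 0.20×1.2 + 0.16×3.9 = 1.4040
Strategy II: R₀ = 0.67×0.0 + 0.58×0.0 + 0.49×9.5 + 0.28×11.8 + 0.21×11.4 = 10.3530
Strategy III: R₀ = 0.77×7.0 + 0.63×7.7 + 0.40×4.8 + 0.32×3.7 + 0.17×9.9 = 15.0280
Highest R₀: strategy III with 15.0280.

15.03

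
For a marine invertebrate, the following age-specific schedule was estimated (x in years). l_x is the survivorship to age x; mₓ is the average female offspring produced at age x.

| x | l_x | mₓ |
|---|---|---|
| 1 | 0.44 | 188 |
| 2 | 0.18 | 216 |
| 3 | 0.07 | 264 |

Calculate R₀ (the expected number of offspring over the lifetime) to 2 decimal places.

R₀ = Σ l_x mₓ:
  age 1: 0.44 × 188 = 82.7200
  age 2: 0.18 × 216 = 38.8800
  age 3: 0.07 × 264 = 18.4800
R₀ = 82.7200 + 38.8800 + 18.4800 = 140.0800

140.08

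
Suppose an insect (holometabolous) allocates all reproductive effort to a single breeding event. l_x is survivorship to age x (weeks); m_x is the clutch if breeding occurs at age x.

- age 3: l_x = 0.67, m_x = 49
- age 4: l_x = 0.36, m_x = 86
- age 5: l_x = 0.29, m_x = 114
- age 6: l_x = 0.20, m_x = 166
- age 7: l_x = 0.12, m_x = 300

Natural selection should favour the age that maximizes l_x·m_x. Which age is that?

7

Expected offspring if breeding at age x = l_x × m_x:
  age 3: 0.67 × 49 = 32.830
  age 4: 0.36 × 86 = 30.960
  age 5: 0.29 × 114 = 33.060
  age 6: 0.20 × 166 = 33.200
  age 7: 0.12 × 300 = 36.000
Maximum at age 7 (36.000).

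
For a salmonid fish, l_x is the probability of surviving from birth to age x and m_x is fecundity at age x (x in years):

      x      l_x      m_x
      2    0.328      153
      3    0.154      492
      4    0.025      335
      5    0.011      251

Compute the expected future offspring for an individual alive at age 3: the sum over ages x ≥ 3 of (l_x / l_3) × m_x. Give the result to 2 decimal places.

564.31

l_3 = 0.154. Conditional survival from age 3 to x is l_x / l_3.
  x=3: (0.154/0.154) × 492 = 492.0000
  x=4: (0.025/0.154) × 335 = 54.3831
  x=5: (0.011/0.154) × 251 = 17.9286
Sum = 492.0000 + 54.3831 + 17.9286 = 564.3117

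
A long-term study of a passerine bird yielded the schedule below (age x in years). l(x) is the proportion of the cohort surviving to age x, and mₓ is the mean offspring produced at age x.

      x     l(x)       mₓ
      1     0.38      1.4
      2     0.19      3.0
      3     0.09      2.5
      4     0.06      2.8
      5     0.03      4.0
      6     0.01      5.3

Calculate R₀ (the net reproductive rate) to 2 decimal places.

R₀ = Σ l(x) mₓ:
  age 1: 0.38 × 1.4 = 0.5320
  age 2: 0.19 × 3.0 = 0.5700
  age 3: 0.09 × 2.5 = 0.2250
  age 4: 0.06 × 2.8 = 0.1680
  age 5: 0.03 × 4.0 = 0.1200
  age 6: 0.01 × 5.3 = 0.0530
R₀ = 0.5320 + 0.5700 + 0.2250 + 0.1680 + 0.1200 + 0.0530 = 1.6680

1.67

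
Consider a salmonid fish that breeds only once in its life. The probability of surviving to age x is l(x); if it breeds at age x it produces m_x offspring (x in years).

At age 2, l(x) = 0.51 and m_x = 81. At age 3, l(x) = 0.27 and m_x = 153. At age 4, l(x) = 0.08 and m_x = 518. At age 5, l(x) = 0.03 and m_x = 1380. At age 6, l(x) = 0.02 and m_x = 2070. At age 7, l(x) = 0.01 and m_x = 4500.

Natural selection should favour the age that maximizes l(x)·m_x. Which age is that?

7

Expected offspring if breeding at age x = l(x) × m_x:
  age 2: 0.51 × 81 = 41.310
  age 3: 0.27 × 153 = 41.310
  age 4: 0.08 × 518 = 41.440
  age 5: 0.03 × 1380 = 41.400
  age 6: 0.02 × 2070 = 41.400
  age 7: 0.01 × 4500 = 45.000
Maximum at age 7 (45.000).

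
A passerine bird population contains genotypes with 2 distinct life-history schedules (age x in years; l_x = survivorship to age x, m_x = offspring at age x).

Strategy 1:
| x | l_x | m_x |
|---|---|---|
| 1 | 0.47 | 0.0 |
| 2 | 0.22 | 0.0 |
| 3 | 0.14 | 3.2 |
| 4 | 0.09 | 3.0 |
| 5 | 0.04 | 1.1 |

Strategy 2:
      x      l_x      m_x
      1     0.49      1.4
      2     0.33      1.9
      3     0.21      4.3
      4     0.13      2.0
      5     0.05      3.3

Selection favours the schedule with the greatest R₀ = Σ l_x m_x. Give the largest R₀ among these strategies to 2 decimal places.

2.64

Strategy 1: R₀ = 0.47×0.0 + 0.22×0.0 + 0.14×3.2 + 0.09×3.0 + 0.04×1.1 = 0.7620
Strategy 2: R₀ = 0.49×1.4 + 0.33×1.9 + 0.21×4.3 + 0.13×2.0 + 0.05×3.3 = 2.6410
Highest R₀: strategy 2 with 2.6410.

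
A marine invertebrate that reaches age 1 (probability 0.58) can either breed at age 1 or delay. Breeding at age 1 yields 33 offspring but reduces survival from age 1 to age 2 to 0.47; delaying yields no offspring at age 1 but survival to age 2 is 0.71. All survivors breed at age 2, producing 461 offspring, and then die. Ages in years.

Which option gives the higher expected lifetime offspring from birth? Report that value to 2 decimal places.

189.84

breed at age 1: R₀ = 0.58 × (33 + 0.47 × 461) = 0.58 × 249.6700 = 144.8086
delay to age 2: R₀ = 0.58 × (0.71 × 461) = 0.58 × 327.3100 = 189.8398
Higher: delay to age 2 (189.8398).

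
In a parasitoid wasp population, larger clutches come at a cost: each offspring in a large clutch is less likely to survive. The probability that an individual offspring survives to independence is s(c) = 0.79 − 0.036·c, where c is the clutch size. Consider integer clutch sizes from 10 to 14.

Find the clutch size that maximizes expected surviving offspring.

Expected surviving offspring = c × s(c):
  c=10: 10 × 0.430 = 4.300
  c=11: 11 × 0.394 = 4.334
  c=12: 12 × 0.358 = 4.296
  c=13: 13 × 0.322 = 4.186
  c=14: 14 × 0.286 = 4.004
Maximum at c = 11 (4.334 surviving offspring).

11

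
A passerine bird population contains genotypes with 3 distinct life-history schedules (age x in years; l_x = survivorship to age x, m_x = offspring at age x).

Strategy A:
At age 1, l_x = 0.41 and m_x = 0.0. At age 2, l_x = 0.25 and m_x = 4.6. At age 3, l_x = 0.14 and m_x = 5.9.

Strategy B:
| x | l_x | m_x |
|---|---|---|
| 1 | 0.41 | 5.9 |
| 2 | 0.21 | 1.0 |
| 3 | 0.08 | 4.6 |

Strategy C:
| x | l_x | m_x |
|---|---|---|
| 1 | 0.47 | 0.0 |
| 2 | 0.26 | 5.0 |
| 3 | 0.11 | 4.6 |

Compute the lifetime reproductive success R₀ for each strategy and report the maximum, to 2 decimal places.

3.00

Strategy A: R₀ = 0.41×0.0 + 0.25×4.6 + 0.14×5.9 = 1.9760
Strategy B: R₀ = 0.41×5.9 + 0.21×1.0 + 0.08×4.6 = 2.9970
Strategy C: R₀ = 0.47×0.0 + 0.26×5.0 + 0.11×4.6 = 1.8060
Highest R₀: strategy B with 2.9970.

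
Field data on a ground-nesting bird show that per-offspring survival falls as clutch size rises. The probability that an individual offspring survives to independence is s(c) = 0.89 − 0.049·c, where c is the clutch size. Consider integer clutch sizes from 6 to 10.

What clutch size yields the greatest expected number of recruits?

Expected recruits = c × s(c):
  c=6: 6 × 0.596 = 3.576
  c=7: 7 × 0.547 = 3.829
  c=8: 8 × 0.498 = 3.984
  c=9: 9 × 0.449 = 4.041
  c=10: 10 × 0.400 = 4.000
Maximum at c = 9 (4.041 recruits).

9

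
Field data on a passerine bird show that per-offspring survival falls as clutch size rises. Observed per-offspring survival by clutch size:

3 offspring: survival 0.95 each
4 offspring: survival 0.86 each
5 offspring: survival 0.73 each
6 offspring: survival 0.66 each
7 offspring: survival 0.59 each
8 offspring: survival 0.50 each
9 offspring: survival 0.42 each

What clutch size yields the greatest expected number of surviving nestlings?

7

Expected surviving nestlings = c × s(c):
  c=3: 3 × 0.95 = 2.850
  c=4: 4 × 0.86 = 3.440
  c=5: 5 × 0.73 = 3.650
  c=6: 6 × 0.66 = 3.960
  c=7: 7 × 0.59 = 4.130
  c=8: 8 × 0.50 = 4.000
  c=9: 9 × 0.42 = 3.780
Maximum at c = 7 (4.130 surviving nestlings).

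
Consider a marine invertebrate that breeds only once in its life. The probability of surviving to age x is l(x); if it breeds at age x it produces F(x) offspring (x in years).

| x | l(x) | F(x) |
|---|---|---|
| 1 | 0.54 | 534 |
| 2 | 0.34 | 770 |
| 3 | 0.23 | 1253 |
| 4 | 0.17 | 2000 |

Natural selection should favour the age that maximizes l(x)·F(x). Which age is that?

4

Expected offspring if breeding at age x = l(x) × F(x):
  age 1: 0.54 × 534 = 288.360
  age 2: 0.34 × 770 = 261.800
  age 3: 0.23 × 1253 = 288.190
  age 4: 0.17 × 2000 = 340.000
Maximum at age 4 (340.000).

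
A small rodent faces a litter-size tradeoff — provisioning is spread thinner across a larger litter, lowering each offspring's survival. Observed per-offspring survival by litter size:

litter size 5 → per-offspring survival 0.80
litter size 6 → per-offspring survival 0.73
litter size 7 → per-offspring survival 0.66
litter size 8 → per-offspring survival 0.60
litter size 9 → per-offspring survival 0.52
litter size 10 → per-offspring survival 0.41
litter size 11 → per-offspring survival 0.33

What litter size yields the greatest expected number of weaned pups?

Expected weaned pups = c × s(c):
  c=5: 5 × 0.80 = 4.000
  c=6: 6 × 0.73 = 4.380
  c=7: 7 × 0.66 = 4.620
  c=8: 8 × 0.60 = 4.800
  c=9: 9 × 0.52 = 4.680
  c=10: 10 × 0.41 = 4.100
  c=11: 11 × 0.33 = 3.630
Maximum at c = 8 (4.800 weaned pups).

8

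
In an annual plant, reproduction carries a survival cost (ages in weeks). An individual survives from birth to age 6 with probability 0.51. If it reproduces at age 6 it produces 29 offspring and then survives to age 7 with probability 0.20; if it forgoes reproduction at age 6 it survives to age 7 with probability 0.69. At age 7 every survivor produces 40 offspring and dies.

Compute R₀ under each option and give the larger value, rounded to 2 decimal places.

breed at age 6: R₀ = 0.51 × (29 + 0.20 × 40) = 0.51 × 37.0000 = 18.8700
delay to age 7: R₀ = 0.51 × (0.69 × 40) = 0.51 × 27.6000 = 14.0760
Higher: breed at age 6 (18.8700).

18.87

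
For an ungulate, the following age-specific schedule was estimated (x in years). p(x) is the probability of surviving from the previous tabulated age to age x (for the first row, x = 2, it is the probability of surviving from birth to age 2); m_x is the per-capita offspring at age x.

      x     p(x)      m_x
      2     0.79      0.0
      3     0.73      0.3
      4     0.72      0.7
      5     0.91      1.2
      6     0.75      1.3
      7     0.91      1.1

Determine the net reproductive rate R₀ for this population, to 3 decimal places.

1.569

Survivorship from birth: l_x = p_2·p_3·…·p_x.
  l_2 = 0.79000
  l_3 = 0.57670
  l_4 = 0.41522
  l_5 = 0.37785
  l_6 = 0.28339
  l_7 = 0.25789
R₀ = Σ l_x m_x:
  age 2: 0.79000 × 0.0 = 0.0000
  age 3: 0.57670 × 0.3 = 0.1730
  age 4: 0.41522 × 0.7 = 0.2907
  age 5: 0.37785 × 1.2 = 0.4534
  age 6: 0.28339 × 1.3 = 0.3684
  age 7: 0.25789 × 1.1 = 0.2837
R₀ = 0.0000 + 0.1730 + 0.2907 + 0.4534 + 0.3684 + 0.2837 = 1.5692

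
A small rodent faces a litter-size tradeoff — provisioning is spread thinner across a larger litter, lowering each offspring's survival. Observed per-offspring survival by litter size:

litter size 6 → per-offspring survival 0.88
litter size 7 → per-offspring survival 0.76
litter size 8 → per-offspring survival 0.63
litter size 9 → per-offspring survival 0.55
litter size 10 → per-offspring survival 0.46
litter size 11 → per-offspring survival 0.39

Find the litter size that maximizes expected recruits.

Expected recruits = c × s(c):
  c=6: 6 × 0.88 = 5.280
  c=7: 7 × 0.76 = 5.320
  c=8: 8 × 0.63 = 5.040
  c=9: 9 × 0.55 = 4.950
  c=10: 10 × 0.46 = 4.600
  c=11: 11 × 0.39 = 4.290
Maximum at c = 7 (5.320 recruits).

7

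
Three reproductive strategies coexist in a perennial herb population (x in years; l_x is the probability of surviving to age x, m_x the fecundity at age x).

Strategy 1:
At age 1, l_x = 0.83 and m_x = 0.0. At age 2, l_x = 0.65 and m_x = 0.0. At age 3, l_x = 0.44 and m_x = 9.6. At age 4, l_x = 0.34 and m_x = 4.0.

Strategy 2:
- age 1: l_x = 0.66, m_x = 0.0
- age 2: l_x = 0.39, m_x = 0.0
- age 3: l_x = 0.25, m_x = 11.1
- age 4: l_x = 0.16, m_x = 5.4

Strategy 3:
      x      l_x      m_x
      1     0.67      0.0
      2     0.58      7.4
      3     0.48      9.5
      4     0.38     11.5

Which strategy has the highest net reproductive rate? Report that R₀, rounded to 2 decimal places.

13.22

Strategy 1: R₀ = 0.83×0.0 + 0.65×0.0 + 0.44×9.6 + 0.34×4.0 = 5.5840
Strategy 2: R₀ = 0.66×0.0 + 0.39×0.0 + 0.25×11.1 + 0.16×5.4 = 3.6390
Strategy 3: R₀ = 0.67×0.0 + 0.58×7.4 + 0.48×9.5 + 0.38×11.5 = 13.2220
Highest R₀: strategy 3 with 13.2220.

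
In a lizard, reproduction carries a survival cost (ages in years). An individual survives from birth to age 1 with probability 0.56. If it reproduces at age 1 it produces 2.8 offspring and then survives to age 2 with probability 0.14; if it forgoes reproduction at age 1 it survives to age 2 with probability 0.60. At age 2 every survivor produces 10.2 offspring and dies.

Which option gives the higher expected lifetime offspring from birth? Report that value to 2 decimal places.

3.43

breed at age 1: R₀ = 0.56 × (2.8 + 0.14 × 10.2) = 0.56 × 4.2280 = 2.3677
delay to age 2: R₀ = 0.56 × (0.60 × 10.2) = 0.56 × 6.1200 = 3.4272
Higher: delay to age 2 (3.4272).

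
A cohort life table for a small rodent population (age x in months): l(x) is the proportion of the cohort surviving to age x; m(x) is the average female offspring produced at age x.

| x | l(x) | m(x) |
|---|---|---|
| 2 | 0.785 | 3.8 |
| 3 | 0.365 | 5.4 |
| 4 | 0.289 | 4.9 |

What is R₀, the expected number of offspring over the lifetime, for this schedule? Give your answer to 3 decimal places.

6.370

R₀ = Σ l(x) m(x):
  age 2: 0.785 × 3.8 = 2.9830
  age 3: 0.365 × 5.4 = 1.9710
  age 4: 0.289 × 4.9 = 1.4161
R₀ = 2.9830 + 1.9710 + 1.4161 = 6.3701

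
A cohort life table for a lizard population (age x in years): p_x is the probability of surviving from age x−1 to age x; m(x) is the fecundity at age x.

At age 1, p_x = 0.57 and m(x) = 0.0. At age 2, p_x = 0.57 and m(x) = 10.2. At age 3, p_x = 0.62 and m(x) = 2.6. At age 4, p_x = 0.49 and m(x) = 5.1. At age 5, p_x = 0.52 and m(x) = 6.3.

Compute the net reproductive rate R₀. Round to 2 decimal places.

Survivorship from birth: l_x = p_1·p_2·…·p_x.
  l_1 = 0.57000
  l_2 = 0.32490
  l_3 = 0.20144
  l_4 = 0.09870
  l_5 = 0.05133
R₀ = Σ l_x m(x):
  age 1: 0.57000 × 0.0 = 0.0000
  age 2: 0.32490 × 10.2 = 3.3140
  age 3: 0.20144 × 2.6 = 0.5237
  age 4: 0.09870 × 5.1 = 0.5034
  age 5: 0.05133 × 6.3 = 0.3234
R₀ = 0.0000 + 3.3140 + 0.5237 + 0.5034 + 0.3234 = 4.6645

4.66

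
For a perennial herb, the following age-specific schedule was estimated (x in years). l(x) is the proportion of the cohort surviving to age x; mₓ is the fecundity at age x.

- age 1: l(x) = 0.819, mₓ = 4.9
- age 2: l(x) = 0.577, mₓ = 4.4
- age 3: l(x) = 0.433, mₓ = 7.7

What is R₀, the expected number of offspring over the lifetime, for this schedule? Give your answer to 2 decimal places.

9.89

R₀ = Σ l(x) mₓ:
  age 1: 0.819 × 4.9 = 4.0131
  age 2: 0.577 × 4.4 = 2.5388
  age 3: 0.433 × 7.7 = 3.3341
R₀ = 4.0131 + 2.5388 + 3.3341 = 9.8860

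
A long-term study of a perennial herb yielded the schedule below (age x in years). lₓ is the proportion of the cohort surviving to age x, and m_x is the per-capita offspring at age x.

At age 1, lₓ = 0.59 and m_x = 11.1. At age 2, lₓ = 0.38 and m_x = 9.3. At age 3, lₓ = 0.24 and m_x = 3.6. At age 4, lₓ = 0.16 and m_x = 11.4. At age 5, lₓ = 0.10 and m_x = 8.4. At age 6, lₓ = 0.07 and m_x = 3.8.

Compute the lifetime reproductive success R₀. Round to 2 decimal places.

R₀ = Σ lₓ m_x:
  age 1: 0.59 × 11.1 = 6.5490
  age 2: 0.38 × 9.3 = 3.5340
  age 3: 0.24 × 3.6 = 0.8640
  age 4: 0.16 × 11.4 = 1.8240
  age 5: 0.10 × 8.4 = 0.8400
  age 6: 0.07 × 3.8 = 0.2660
R₀ = 6.5490 + 3.5340 + 0.8640 + 1.8240 + 0.8400 + 0.2660 = 13.8770

13.88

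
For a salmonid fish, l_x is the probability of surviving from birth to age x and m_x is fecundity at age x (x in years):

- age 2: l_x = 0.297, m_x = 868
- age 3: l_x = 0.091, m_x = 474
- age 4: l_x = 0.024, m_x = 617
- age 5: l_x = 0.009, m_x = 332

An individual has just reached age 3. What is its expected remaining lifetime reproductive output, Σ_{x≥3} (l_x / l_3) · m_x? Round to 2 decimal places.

l_3 = 0.091. Conditional survival from age 3 to x is l_x / l_3.
  x=3: (0.091/0.091) × 474 = 474.0000
  x=4: (0.024/0.091) × 617 = 162.7253
  x=5: (0.009/0.091) × 332 = 32.8352
Sum = 474.0000 + 162.7253 + 32.8352 = 669.5604

669.56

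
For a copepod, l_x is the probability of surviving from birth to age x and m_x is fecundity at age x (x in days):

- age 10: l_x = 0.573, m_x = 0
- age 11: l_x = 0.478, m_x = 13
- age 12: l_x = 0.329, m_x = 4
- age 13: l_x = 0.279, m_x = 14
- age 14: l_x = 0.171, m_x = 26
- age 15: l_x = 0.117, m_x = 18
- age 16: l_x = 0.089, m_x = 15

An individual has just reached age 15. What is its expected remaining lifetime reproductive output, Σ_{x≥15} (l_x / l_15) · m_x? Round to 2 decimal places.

29.41

l_15 = 0.117. Conditional survival from age 15 to x is l_x / l_15.
  x=15: (0.117/0.117) × 18 = 18.0000
  x=16: (0.089/0.117) × 15 = 11.4103
Sum = 18.0000 + 11.4103 = 29.4103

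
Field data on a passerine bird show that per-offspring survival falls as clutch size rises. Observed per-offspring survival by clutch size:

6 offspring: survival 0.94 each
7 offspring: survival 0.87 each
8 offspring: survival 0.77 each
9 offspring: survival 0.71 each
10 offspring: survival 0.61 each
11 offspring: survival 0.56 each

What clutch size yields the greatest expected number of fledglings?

9

Expected fledglings = c × s(c):
  c=6: 6 × 0.94 = 5.640
  c=7: 7 × 0.87 = 6.090
  c=8: 8 × 0.77 = 6.160
  c=9: 9 × 0.71 = 6.390
  c=10: 10 × 0.61 = 6.100
  c=11: 11 × 0.56 = 6.160
Maximum at c = 9 (6.390 fledglings).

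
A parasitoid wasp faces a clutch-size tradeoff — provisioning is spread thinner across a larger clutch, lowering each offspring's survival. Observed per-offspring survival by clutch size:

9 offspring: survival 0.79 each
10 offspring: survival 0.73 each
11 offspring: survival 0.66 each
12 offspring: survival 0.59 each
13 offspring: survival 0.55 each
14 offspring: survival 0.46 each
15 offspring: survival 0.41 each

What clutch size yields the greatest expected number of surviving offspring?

10

Expected surviving offspring = c × s(c):
  c=9: 9 × 0.79 = 7.110
  c=10: 10 × 0.73 = 7.300
  c=11: 11 × 0.66 = 7.260
  c=12: 12 × 0.59 = 7.080
  c=13: 13 × 0.55 = 7.150
  c=14: 14 × 0.46 = 6.440
  c=15: 15 × 0.41 = 6.150
Maximum at c = 10 (7.300 surviving offspring).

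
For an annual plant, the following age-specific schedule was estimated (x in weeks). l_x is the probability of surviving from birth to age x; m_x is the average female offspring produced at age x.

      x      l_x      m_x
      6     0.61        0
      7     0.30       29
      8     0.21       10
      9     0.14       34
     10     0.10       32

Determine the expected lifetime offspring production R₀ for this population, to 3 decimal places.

18.760

R₀ = Σ l_x m_x:
  age 6: 0.61 × 0 = 0.0000
  age 7: 0.30 × 29 = 8.7000
  age 8: 0.21 × 10 = 2.1000
  age 9: 0.14 × 34 = 4.7600
  age 10: 0.10 × 32 = 3.2000
R₀ = 0.0000 + 8.7000 + 2.1000 + 4.7600 + 3.2000 = 18.7600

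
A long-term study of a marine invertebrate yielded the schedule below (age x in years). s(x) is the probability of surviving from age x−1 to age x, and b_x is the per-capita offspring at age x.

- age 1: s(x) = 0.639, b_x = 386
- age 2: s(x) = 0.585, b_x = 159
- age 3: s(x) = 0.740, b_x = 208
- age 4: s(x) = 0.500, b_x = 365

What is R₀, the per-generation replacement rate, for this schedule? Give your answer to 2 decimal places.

414.11

Survivorship from birth: l_x = s_1·s_2·…·s_x.
  l_1 = 0.63900
  l_2 = 0.37382
  l_3 = 0.27662
  l_4 = 0.13831
R₀ = Σ l_x b_x:
  age 1: 0.63900 × 386 = 246.6540
  age 2: 0.37382 × 159 = 59.4374
  age 3: 0.27662 × 208 = 57.5370
  age 4: 0.13831 × 365 = 50.4831
R₀ = 246.6540 + 59.4374 + 57.5370 + 50.4831 = 414.1115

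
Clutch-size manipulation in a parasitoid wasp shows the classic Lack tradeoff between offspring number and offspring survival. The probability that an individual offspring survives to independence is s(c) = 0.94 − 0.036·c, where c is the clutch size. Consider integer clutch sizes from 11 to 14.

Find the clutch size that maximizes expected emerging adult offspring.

Expected emerging adult offspring = c × s(c):
  c=11: 11 × 0.544 = 5.984
  c=12: 12 × 0.508 = 6.096
  c=13: 13 × 0.472 = 6.136
  c=14: 14 × 0.436 = 6.104
Maximum at c = 13 (6.136 emerging adult offspring).

13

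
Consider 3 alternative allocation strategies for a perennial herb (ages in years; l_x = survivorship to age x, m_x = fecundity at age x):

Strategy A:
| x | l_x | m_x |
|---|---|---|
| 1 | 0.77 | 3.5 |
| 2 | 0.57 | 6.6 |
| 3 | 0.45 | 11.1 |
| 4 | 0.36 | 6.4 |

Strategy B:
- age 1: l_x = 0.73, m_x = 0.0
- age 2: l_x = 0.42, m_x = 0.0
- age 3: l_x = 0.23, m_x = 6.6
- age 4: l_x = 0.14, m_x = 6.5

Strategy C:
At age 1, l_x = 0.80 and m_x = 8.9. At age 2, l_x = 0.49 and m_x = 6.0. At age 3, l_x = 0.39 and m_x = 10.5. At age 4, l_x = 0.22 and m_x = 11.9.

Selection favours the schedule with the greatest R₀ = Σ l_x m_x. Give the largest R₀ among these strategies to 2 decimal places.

Strategy A: R₀ = 0.77×3.5 + 0.57×6.6 + 0.45×11.1 + 0.36×6.4 = 13.7560
Strategy B: R₀ = 0.73×0.0 + 0.42×0.0 + 0.23×6.6 + 0.14×6.5 = 2.4280
Strategy C: R₀ = 0.80×8.9 + 0.49×6.0 + 0.39×10.5 + 0.22×11.9 = 16.7730
Highest R₀: strategy C with 16.7730.

16.77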